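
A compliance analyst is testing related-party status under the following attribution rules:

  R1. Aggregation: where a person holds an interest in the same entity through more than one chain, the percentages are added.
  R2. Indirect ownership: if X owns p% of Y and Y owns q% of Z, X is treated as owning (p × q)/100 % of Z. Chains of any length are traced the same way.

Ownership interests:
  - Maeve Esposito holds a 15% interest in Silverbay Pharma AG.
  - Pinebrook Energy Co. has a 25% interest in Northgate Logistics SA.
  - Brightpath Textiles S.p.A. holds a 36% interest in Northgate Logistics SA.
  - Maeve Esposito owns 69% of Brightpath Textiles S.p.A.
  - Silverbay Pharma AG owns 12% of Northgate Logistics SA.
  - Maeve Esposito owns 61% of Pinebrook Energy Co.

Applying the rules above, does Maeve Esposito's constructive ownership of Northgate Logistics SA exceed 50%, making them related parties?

Chain via Brightpath Textiles S.p.A. (R2): 69% × 36% = 24.84% of Northgate Logistics SA.
Chain via Silverbay Pharma AG (R2): 15% × 12% = 1.8% of Northgate Logistics SA.
Chain via Pinebrook Energy Co. (R2): 61% × 25% = 15.25% of Northgate Logistics SA.
Aggregating (R1): 24.84% + 1.8% + 15.25% = 41.89%.
41.89% does not exceed the 50% threshold, so Maeve is not a related party to Northgate Logistics SA.

No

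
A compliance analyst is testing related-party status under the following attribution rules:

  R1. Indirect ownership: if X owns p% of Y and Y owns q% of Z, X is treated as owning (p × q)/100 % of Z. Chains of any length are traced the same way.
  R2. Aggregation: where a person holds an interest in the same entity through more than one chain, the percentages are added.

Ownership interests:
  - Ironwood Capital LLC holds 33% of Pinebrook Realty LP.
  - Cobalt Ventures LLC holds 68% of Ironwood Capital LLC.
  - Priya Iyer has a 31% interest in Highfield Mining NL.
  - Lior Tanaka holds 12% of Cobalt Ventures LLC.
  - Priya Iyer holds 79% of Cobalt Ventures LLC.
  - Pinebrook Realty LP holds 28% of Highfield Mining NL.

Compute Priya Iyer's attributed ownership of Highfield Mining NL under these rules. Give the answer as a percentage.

Chain via Cobalt Ventures LLC → Ironwood Capital LLC → Pinebrook Realty LP (R1): 79% × 68% × 33% × 28% = 4.963728% of Highfield Mining NL.
Direct interest in Highfield Mining NL: 31%.
Aggregating (R2): 4.963728% + 31% = 35.963728%.

35.963728%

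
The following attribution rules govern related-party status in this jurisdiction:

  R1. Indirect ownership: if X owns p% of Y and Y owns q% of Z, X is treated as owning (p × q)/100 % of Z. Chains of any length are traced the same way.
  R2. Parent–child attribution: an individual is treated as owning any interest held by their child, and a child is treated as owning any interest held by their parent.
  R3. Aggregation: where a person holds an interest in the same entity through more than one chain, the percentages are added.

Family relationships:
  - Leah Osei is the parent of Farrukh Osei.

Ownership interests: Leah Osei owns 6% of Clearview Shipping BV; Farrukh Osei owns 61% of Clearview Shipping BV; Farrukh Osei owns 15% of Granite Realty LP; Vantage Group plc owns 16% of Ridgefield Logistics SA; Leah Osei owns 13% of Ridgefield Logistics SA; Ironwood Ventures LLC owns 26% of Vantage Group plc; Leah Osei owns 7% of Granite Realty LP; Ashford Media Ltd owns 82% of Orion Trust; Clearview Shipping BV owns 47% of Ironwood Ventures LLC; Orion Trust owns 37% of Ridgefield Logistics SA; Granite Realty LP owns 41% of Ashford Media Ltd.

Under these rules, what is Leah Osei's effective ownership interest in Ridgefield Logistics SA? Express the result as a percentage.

17.046652%

By parent–child attribution (R2), Leah Osei is treated as also owning Farrukh Osei's interest in Granite Realty LP, giving 7% + 15% = 22%.
By parent–child attribution (R2), Leah Osei is treated as also owning Farrukh Osei's interest in Clearview Shipping BV, giving 6% + 61% = 67%.
Chain via Granite Realty LP → Ashford Media Ltd → Orion Trust (R1): 22% × 41% × 82% × 37% = 2.736668% of Ridgefield Logistics SA.
Chain via Clearview Shipping BV → Ironwood Ventures LLC → Vantage Group plc (R1): 67% × 47% × 26% × 16% = 1.309984% of Ridgefield Logistics SA.
Direct interest in Ridgefield Logistics SA: 13%.
Aggregating (R3): 2.736668% + 1.309984% + 13% = 17.046652%.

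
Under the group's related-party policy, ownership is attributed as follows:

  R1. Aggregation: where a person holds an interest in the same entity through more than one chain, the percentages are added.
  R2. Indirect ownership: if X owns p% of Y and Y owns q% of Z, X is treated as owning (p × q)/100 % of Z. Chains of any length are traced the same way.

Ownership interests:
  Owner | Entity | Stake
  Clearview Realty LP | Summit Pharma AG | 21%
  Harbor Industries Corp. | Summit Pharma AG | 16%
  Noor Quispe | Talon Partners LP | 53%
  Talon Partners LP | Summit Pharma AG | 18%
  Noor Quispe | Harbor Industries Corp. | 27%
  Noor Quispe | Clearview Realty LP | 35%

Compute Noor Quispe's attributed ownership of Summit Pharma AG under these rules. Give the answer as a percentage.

21.21%

Chain via Talon Partners LP (R2): 53% × 18% = 9.54% of Summit Pharma AG.
Chain via Harbor Industries Corp. (R2): 27% × 16% = 4.32% of Summit Pharma AG.
Chain via Clearview Realty LP (R2): 35% × 21% = 7.35% of Summit Pharma AG.
Aggregating (R1): 9.54% + 4.32% + 7.35% = 21.21%.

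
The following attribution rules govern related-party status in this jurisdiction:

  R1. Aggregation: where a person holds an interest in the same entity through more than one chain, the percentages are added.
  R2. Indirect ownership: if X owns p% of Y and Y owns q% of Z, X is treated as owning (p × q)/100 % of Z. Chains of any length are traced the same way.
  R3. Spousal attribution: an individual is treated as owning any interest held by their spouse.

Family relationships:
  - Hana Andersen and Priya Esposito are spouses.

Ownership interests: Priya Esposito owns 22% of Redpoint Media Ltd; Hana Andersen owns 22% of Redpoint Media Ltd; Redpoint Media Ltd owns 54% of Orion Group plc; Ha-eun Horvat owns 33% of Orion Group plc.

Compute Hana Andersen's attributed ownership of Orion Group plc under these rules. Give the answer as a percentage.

By spousal attribution (R3), Hana Andersen is treated as also owning Priya Esposito's interest in Redpoint Media Ltd, giving 22% + 22% = 44%.
Chain via Redpoint Media Ltd (R2): 44% × 54% = 23.76% of Orion Group plc.

23.76%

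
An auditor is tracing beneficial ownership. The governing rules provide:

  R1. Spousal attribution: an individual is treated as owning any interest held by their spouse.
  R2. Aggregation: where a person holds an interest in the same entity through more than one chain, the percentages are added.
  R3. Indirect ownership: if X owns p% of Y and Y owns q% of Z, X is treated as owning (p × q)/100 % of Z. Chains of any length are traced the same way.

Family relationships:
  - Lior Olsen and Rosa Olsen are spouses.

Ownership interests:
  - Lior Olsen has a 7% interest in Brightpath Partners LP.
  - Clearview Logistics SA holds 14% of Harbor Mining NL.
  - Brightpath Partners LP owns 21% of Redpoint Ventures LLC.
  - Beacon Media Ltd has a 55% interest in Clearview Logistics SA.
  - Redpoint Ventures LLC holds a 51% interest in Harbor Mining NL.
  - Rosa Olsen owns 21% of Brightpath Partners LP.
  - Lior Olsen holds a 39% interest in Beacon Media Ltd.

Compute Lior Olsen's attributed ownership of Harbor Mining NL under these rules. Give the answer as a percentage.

6.0018%

By spousal attribution (R1), Lior Olsen is treated as also owning Rosa Olsen's interest in Brightpath Partners LP, giving 7% + 21% = 28%.
Chain via Beacon Media Ltd → Clearview Logistics SA (R3): 39% × 55% × 14% = 3.003% of Harbor Mining NL.
Chain via Brightpath Partners LP → Redpoint Ventures LLC (R3): 28% × 21% × 51% = 2.9988% of Harbor Mining NL.
Aggregating (R2): 3.003% + 2.9988% = 6.0018%.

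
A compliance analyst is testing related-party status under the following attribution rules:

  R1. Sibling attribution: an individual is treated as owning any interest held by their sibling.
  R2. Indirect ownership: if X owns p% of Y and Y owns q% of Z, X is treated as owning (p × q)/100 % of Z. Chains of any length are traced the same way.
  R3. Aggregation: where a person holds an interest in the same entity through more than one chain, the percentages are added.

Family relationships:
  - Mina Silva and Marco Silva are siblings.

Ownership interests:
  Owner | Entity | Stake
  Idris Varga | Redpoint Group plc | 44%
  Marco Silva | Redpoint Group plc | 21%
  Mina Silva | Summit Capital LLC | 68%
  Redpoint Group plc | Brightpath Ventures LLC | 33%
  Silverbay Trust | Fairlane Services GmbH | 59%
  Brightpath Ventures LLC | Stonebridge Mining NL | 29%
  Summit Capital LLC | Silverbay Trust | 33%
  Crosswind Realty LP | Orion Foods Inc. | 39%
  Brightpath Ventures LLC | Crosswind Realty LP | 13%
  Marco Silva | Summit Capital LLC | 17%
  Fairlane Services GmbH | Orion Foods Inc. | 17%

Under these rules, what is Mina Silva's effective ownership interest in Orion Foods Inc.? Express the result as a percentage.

3.164766%

By sibling attribution (R1), Mina Silva is treated as also owning Marco Silva's interest in Summit Capital LLC, giving 68% + 17% = 85%.
By sibling attribution (R1), Mina Silva is treated as owning Marco Silva's 21% interest in Redpoint Group plc.
Chain via Summit Capital LLC → Silverbay Trust → Fairlane Services GmbH (R2): 85% × 33% × 59% × 17% = 2.813415% of Orion Foods Inc.
Chain via Redpoint Group plc → Brightpath Ventures LLC → Crosswind Realty LP (R2): 21% × 33% × 13% × 39% = 0.351351% of Orion Foods Inc.
Aggregating (R3): 2.813415% + 0.351351% = 3.164766%.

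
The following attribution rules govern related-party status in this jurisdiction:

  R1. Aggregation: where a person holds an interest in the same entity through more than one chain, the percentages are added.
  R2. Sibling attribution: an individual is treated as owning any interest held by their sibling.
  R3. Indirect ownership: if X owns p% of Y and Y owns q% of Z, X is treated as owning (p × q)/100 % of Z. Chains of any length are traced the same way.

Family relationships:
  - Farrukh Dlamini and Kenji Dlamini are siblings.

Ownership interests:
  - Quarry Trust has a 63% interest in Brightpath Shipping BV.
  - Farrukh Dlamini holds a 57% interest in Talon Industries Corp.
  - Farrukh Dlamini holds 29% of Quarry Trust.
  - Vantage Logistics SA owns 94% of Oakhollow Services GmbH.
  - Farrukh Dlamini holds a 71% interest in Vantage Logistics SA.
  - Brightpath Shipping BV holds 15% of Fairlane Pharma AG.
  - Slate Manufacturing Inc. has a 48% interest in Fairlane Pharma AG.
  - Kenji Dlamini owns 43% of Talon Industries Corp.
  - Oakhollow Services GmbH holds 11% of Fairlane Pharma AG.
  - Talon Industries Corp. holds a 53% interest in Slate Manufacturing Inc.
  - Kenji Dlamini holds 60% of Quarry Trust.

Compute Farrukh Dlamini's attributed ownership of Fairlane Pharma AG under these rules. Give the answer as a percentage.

41.1919%

By sibling attribution (R2), Farrukh Dlamini is treated as also owning Kenji Dlamini's interest in Talon Industries Corp, giving 57% + 43% = 100%.
By sibling attribution (R2), Farrukh Dlamini is treated as also owning Kenji Dlamini's interest in Quarry Trust, giving 29% + 60% = 89%.
Chain via Talon Industries Corp. → Slate Manufacturing Inc. (R3): 100% × 53% × 48% = 25.44% of Fairlane Pharma AG.
Chain via Quarry Trust → Brightpath Shipping BV (R3): 89% × 63% × 15% = 8.4105% of Fairlane Pharma AG.
Chain via Vantage Logistics SA → Oakhollow Services GmbH (R3): 71% × 94% × 11% = 7.3414% of Fairlane Pharma AG.
Aggregating (R1): 25.44% + 8.4105% + 7.3414% = 41.1919%.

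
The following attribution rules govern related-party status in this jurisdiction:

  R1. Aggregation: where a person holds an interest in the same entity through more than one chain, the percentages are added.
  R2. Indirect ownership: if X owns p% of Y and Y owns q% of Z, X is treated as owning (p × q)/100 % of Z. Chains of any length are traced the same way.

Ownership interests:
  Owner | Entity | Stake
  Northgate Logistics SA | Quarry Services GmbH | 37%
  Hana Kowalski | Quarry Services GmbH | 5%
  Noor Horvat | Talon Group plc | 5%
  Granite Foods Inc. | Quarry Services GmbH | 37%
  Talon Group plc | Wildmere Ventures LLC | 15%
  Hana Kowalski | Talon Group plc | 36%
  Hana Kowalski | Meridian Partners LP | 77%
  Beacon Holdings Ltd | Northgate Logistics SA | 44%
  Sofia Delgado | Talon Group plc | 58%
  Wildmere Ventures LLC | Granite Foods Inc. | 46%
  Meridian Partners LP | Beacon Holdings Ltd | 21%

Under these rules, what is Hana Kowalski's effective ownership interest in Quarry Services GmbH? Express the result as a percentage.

8.551556%

Chain via Meridian Partners LP → Beacon Holdings Ltd → Northgate Logistics SA (R2): 77% × 21% × 44% × 37% = 2.632476% of Quarry Services GmbH.
Chain via Talon Group plc → Wildmere Ventures LLC → Granite Foods Inc. (R2): 36% × 15% × 46% × 37% = 0.91908% of Quarry Services GmbH.
Direct interest in Quarry Services GmbH: 5%.
Aggregating (R1): 2.632476% + 0.91908% + 5% = 8.551556%.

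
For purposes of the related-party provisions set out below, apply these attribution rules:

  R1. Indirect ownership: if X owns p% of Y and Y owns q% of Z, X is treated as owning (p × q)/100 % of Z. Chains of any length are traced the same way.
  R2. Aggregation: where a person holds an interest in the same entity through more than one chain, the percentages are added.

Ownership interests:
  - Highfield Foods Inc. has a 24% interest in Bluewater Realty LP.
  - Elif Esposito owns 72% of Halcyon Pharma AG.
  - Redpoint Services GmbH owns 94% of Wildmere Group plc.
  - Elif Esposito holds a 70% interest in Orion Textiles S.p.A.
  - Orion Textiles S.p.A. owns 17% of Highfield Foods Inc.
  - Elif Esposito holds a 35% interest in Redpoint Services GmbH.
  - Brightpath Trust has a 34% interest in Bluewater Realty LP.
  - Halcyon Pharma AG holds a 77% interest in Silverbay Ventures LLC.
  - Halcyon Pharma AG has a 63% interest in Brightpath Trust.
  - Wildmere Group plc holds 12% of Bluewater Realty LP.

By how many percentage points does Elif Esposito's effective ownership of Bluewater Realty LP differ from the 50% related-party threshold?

Chain via Halcyon Pharma AG → Brightpath Trust (R1): 72% × 63% × 34% = 15.4224% of Bluewater Realty LP.
Chain via Orion Textiles S.p.A. → Highfield Foods Inc. (R1): 70% × 17% × 24% = 2.856% of Bluewater Realty LP.
Chain via Redpoint Services GmbH → Wildmere Group plc (R1): 35% × 94% × 12% = 3.948% of Bluewater Realty LP.
Aggregating (R2): 15.4224% + 2.856% + 3.948% = 22.2264%.
22.2264% falls short of the 50% threshold by 27.7736 percentage points.

27.7736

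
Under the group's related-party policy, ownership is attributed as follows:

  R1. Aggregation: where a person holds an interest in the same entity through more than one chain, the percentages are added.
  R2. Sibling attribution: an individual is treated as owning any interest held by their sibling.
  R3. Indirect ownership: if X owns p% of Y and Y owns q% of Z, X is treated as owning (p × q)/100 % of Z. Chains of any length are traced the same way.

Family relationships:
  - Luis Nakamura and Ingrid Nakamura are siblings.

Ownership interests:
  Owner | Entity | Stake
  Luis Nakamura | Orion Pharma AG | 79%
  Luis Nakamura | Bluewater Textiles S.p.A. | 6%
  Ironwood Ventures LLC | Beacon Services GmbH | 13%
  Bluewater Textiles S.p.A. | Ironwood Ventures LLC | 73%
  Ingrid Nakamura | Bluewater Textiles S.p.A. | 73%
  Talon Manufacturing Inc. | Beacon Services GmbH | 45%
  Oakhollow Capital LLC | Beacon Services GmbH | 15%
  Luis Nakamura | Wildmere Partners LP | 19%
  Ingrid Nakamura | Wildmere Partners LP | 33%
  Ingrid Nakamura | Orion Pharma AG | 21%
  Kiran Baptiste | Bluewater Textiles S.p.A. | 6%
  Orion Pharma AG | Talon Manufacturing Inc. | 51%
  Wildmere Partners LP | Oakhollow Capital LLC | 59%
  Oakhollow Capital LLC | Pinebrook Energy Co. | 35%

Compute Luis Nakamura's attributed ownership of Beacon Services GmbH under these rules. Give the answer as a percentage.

By sibling attribution (R2), Luis Nakamura is treated as also owning Ingrid Nakamura's interest in Bluewater Textiles S.p.A, giving 6% + 73% = 79%.
By sibling attribution (R2), Luis Nakamura is treated as also owning Ingrid Nakamura's interest in Wildmere Partners LP, giving 19% + 33% = 52%.
By sibling attribution (R2), Luis Nakamura is treated as also owning Ingrid Nakamura's interest in Orion Pharma AG, giving 79% + 21% = 100%.
Chain via Bluewater Textiles S.p.A. → Ironwood Ventures LLC (R3): 79% × 73% × 13% = 7.4971% of Beacon Services GmbH.
Chain via Wildmere Partners LP → Oakhollow Capital LLC (R3): 52% × 59% × 15% = 4.602% of Beacon Services GmbH.
Chain via Orion Pharma AG → Talon Manufacturing Inc. (R3): 100% × 51% × 45% = 22.95% of Beacon Services GmbH.
Aggregating (R1): 7.4971% + 4.602% + 22.95% = 35.0491%.

35.0491%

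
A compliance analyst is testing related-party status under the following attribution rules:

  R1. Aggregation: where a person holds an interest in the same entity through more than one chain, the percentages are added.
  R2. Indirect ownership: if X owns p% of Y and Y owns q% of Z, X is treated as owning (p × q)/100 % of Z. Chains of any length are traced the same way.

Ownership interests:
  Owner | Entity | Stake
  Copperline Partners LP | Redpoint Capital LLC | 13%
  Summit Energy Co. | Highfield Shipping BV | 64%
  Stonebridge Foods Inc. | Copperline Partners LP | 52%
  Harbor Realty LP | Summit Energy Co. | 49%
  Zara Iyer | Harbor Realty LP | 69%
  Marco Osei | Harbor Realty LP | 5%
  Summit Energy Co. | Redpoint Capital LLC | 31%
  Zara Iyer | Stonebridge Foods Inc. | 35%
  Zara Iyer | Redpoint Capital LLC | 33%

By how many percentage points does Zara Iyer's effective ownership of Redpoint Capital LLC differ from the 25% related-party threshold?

Chain via Harbor Realty LP → Summit Energy Co. (R2): 69% × 49% × 31% = 10.4811% of Redpoint Capital LLC.
Chain via Stonebridge Foods Inc. → Copperline Partners LP (R2): 35% × 52% × 13% = 2.366% of Redpoint Capital LLC.
Direct interest in Redpoint Capital LLC: 33%.
Aggregating (R1): 10.4811% + 2.366% + 33% = 45.8471%.
45.8471% exceeds the 25% threshold by 20.8471 percentage points.

20.8471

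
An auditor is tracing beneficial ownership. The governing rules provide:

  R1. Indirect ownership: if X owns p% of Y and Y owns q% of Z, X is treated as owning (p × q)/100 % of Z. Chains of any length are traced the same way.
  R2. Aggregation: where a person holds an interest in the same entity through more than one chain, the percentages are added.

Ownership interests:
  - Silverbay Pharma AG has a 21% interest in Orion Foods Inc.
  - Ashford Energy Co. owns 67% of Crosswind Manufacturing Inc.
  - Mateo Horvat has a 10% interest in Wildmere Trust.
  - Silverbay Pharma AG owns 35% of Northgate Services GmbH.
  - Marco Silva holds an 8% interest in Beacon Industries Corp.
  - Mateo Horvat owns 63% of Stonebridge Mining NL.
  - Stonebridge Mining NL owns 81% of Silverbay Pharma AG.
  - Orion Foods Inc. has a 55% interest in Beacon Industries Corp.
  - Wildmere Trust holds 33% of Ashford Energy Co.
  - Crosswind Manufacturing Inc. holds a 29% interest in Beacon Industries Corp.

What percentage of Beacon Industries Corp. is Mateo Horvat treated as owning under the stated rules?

6.535155%

Chain via Wildmere Trust → Ashford Energy Co. → Crosswind Manufacturing Inc. (R1): 10% × 33% × 67% × 29% = 0.64119% of Beacon Industries Corp.
Chain via Stonebridge Mining NL → Silverbay Pharma AG → Orion Foods Inc. (R1): 63% × 81% × 21% × 55% = 5.893965% of Beacon Industries Corp.
Aggregating (R2): 0.64119% + 5.893965% = 6.535155%.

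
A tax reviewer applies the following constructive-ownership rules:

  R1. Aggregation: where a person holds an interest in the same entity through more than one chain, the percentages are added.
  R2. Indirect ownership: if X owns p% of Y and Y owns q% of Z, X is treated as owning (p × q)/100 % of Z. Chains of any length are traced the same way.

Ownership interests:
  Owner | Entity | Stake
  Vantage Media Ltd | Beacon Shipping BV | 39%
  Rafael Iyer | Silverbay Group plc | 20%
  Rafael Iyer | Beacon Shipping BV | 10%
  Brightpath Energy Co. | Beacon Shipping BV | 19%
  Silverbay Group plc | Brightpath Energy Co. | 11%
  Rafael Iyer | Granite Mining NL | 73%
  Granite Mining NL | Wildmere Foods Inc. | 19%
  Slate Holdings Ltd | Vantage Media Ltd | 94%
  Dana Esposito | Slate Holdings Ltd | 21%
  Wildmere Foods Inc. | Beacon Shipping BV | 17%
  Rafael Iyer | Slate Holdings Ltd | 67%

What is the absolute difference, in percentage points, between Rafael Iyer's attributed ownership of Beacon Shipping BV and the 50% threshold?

Chain via Granite Mining NL → Wildmere Foods Inc. (R2): 73% × 19% × 17% = 2.3579% of Beacon Shipping BV.
Chain via Slate Holdings Ltd → Vantage Media Ltd (R2): 67% × 94% × 39% = 24.5622% of Beacon Shipping BV.
Chain via Silverbay Group plc → Brightpath Energy Co. (R2): 20% × 11% × 19% = 0.418% of Beacon Shipping BV.
Direct interest in Beacon Shipping BV: 10%.
Aggregating (R1): 2.3579% + 24.5622% + 0.418% + 10% = 37.3381%.
37.3381% falls short of the 50% threshold by 12.6619 percentage points.

12.6619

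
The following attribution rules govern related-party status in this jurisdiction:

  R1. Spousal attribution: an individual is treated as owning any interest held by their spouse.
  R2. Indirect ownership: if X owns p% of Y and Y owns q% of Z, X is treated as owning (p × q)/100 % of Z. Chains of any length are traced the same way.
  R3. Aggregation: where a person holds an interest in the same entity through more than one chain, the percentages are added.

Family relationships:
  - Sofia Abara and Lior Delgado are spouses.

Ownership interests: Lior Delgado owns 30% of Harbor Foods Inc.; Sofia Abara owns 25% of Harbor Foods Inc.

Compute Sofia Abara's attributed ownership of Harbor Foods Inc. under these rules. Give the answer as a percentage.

55%

By spousal attribution (R1), Sofia Abara is treated as also owning Lior Delgado's interest in Harbor Foods Inc, giving 25% + 30% = 55%.
Direct interest in Harbor Foods Inc: 55%.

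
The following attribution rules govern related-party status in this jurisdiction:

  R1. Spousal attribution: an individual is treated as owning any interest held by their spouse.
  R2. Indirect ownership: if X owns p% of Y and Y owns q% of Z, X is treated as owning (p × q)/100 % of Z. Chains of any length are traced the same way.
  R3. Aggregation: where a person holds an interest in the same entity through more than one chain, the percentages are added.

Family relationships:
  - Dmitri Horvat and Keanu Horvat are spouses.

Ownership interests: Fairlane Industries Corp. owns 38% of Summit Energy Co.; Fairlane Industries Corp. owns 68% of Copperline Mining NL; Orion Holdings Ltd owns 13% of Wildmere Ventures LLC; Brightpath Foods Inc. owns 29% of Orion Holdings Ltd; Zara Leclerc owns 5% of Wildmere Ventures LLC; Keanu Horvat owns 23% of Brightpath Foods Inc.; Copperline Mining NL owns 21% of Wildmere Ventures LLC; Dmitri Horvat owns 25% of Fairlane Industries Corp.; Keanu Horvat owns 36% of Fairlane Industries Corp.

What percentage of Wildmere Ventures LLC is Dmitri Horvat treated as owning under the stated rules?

By spousal attribution (R1), Dmitri Horvat is treated as also owning Keanu Horvat's interest in Fairlane Industries Corp, giving 25% + 36% = 61%.
By spousal attribution (R1), Dmitri Horvat is treated as owning Keanu Horvat's 23% interest in Brightpath Foods Inc.
Chain via Fairlane Industries Corp. → Copperline Mining NL (R2): 61% × 68% × 21% = 8.7108% of Wildmere Ventures LLC.
Chain via Brightpath Foods Inc. → Orion Holdings Ltd (R2): 23% × 29% × 13% = 0.8671% of Wildmere Ventures LLC.
Aggregating (R3): 8.7108% + 0.8671% = 9.5779%.

9.5779%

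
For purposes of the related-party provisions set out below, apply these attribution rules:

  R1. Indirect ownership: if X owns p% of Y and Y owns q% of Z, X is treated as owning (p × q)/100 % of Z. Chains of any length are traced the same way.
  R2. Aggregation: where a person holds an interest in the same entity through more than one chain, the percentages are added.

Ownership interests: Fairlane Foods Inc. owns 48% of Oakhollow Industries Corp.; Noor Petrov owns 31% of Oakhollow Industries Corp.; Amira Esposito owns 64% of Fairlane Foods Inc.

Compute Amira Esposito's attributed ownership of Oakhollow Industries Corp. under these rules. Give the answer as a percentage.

30.72%

Chain via Fairlane Foods Inc. (R1): 64% × 48% = 30.72% of Oakhollow Industries Corp.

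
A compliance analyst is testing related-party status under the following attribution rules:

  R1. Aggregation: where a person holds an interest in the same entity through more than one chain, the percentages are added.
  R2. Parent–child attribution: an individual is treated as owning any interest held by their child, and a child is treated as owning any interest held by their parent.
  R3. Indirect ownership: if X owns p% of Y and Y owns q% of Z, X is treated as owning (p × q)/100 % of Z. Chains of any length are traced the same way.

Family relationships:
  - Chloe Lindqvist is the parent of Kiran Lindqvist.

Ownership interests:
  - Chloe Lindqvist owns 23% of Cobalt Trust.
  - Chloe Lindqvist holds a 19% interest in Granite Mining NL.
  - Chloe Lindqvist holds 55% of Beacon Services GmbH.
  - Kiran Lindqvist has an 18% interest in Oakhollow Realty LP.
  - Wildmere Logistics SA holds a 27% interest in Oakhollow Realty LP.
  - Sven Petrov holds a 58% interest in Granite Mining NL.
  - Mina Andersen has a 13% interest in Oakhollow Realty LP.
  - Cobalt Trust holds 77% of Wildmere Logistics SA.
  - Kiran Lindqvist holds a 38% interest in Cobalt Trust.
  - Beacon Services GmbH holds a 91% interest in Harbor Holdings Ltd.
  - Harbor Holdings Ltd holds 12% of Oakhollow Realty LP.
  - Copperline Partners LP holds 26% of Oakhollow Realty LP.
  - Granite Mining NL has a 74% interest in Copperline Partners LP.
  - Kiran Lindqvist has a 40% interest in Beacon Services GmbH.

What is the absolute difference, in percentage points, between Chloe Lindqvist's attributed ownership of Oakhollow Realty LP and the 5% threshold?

39.7115

By parent–child attribution (R2), Chloe Lindqvist is treated as also owning Kiran Lindqvist's interest in Beacon Services GmbH, giving 55% + 40% = 95%.
By parent–child attribution (R2), Chloe Lindqvist is treated as also owning Kiran Lindqvist's interest in Cobalt Trust, giving 23% + 38% = 61%.
By parent–child attribution (R2), Chloe Lindqvist is treated as owning Kiran Lindqvist's 18% interest in Oakhollow Realty LP.
Chain via Beacon Services GmbH → Harbor Holdings Ltd (R3): 95% × 91% × 12% = 10.374% of Oakhollow Realty LP.
Chain via Cobalt Trust → Wildmere Logistics SA (R3): 61% × 77% × 27% = 12.6819% of Oakhollow Realty LP.
Chain via Granite Mining NL → Copperline Partners LP (R3): 19% × 74% × 26% = 3.6556% of Oakhollow Realty LP.
Direct interest in Oakhollow Realty LP: 18%.
Aggregating (R1): 10.374% + 12.6819% + 3.6556% + 18% = 44.7115%.
44.7115% exceeds the 5% threshold by 39.7115 percentage points.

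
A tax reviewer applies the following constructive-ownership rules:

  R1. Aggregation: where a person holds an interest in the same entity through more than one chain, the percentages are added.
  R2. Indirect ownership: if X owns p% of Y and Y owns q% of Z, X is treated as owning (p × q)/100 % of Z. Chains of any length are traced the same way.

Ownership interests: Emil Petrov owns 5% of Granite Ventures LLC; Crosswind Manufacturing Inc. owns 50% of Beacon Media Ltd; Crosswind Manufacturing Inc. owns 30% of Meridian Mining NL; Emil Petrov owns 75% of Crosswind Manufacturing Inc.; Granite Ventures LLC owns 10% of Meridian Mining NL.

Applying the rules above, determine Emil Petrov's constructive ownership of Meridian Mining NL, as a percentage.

23%

Chain via Crosswind Manufacturing Inc. (R2): 75% × 30% = 22.5% of Meridian Mining NL.
Chain via Granite Ventures LLC (R2): 5% × 10% = 0.5% of Meridian Mining NL.
Aggregating (R1): 22.5% + 0.5% = 23%.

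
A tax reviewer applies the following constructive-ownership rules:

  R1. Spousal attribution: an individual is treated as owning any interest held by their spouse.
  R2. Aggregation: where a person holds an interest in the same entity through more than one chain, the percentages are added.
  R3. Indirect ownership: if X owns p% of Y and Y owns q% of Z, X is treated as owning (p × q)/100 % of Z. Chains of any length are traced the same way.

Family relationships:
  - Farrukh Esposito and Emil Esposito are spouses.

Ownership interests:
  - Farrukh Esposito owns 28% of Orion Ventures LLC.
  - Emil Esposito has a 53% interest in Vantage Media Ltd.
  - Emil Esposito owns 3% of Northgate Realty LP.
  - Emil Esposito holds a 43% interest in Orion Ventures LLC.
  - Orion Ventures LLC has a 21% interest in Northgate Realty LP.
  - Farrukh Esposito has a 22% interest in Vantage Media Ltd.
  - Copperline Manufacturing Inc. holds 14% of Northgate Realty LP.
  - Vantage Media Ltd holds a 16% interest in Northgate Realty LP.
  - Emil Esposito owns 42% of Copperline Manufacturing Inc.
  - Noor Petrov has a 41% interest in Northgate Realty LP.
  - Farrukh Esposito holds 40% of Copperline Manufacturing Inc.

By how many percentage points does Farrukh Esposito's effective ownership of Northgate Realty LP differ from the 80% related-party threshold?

By spousal attribution (R1), Farrukh Esposito is treated as also owning Emil Esposito's interest in Orion Ventures LLC, giving 28% + 43% = 71%.
By spousal attribution (R1), Farrukh Esposito is treated as also owning Emil Esposito's interest in Copperline Manufacturing Inc, giving 40% + 42% = 82%.
By spousal attribution (R1), Farrukh Esposito is treated as also owning Emil Esposito's interest in Vantage Media Ltd, giving 22% + 53% = 75%.
By spousal attribution (R1), Farrukh Esposito is treated as owning Emil Esposito's 3% interest in Northgate Realty LP.
Chain via Orion Ventures LLC (R3): 71% × 21% = 14.91% of Northgate Realty LP.
Chain via Copperline Manufacturing Inc. (R3): 82% × 14% = 11.48% of Northgate Realty LP.
Chain via Vantage Media Ltd (R3): 75% × 16% = 12% of Northgate Realty LP.
Direct interest in Northgate Realty LP: 3%.
Aggregating (R2): 14.91% + 11.48% + 12% + 3% = 41.39%.
41.39% falls short of the 80% threshold by 38.61 percentage points.

38.61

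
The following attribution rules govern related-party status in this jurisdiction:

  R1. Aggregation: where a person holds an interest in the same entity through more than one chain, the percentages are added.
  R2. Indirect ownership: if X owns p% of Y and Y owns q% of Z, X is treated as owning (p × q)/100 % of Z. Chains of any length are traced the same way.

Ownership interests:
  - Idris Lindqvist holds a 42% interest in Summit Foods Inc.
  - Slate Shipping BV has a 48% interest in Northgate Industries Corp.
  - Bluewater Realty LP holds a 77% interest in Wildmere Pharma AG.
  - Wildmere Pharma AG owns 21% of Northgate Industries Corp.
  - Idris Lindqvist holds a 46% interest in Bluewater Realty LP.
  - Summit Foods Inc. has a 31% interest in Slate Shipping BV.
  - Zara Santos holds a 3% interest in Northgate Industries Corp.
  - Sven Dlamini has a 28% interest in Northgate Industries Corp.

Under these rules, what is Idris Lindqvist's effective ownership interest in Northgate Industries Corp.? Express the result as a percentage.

Chain via Summit Foods Inc. → Slate Shipping BV (R2): 42% × 31% × 48% = 6.2496% of Northgate Industries Corp.
Chain via Bluewater Realty LP → Wildmere Pharma AG (R2): 46% × 77% × 21% = 7.4382% of Northgate Industries Corp.
Aggregating (R1): 6.2496% + 7.4382% = 13.6878%.

13.6878%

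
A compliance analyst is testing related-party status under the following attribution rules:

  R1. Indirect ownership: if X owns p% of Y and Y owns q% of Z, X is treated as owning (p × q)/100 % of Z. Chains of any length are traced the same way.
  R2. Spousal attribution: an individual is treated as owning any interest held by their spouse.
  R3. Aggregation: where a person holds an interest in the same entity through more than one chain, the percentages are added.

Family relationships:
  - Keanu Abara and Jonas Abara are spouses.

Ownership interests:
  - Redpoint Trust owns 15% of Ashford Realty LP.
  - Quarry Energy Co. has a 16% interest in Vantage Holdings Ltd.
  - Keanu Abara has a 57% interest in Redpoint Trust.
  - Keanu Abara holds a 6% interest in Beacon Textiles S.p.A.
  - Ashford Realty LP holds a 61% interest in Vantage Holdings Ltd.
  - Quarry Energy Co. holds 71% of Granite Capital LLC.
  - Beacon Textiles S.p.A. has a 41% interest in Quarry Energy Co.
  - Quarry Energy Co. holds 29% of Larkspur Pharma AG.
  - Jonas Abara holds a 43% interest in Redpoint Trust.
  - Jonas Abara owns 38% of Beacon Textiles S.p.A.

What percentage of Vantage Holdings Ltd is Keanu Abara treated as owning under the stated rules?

12.0364%

By spousal attribution (R2), Keanu Abara is treated as also owning Jonas Abara's interest in Beacon Textiles S.p.A, giving 6% + 38% = 44%.
By spousal attribution (R2), Keanu Abara is treated as also owning Jonas Abara's interest in Redpoint Trust, giving 57% + 43% = 100%.
Chain via Beacon Textiles S.p.A. → Quarry Energy Co. (R1): 44% × 41% × 16% = 2.8864% of Vantage Holdings Ltd.
Chain via Redpoint Trust → Ashford Realty LP (R1): 100% × 15% × 61% = 9.15% of Vantage Holdings Ltd.
Aggregating (R3): 2.8864% + 9.15% = 12.0364%.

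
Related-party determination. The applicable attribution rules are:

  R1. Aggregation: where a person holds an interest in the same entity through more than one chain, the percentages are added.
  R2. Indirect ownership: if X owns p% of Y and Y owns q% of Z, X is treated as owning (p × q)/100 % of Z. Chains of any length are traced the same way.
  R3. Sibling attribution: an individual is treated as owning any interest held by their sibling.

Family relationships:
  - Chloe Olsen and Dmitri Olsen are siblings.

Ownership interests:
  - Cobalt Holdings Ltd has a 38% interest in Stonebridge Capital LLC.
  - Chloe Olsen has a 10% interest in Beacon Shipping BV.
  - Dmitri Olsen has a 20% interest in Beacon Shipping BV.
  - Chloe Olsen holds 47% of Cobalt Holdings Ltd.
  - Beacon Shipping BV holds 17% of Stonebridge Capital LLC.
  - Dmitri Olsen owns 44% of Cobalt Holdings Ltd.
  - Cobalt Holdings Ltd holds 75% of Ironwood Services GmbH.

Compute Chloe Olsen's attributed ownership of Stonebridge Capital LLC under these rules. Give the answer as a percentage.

By sibling attribution (R3), Chloe Olsen is treated as also owning Dmitri Olsen's interest in Cobalt Holdings Ltd, giving 47% + 44% = 91%.
By sibling attribution (R3), Chloe Olsen is treated as also owning Dmitri Olsen's interest in Beacon Shipping BV, giving 10% + 20% = 30%.
Chain via Cobalt Holdings Ltd (R2): 91% × 38% = 34.58% of Stonebridge Capital LLC.
Chain via Beacon Shipping BV (R2): 30% × 17% = 5.1% of Stonebridge Capital LLC.
Aggregating (R1): 34.58% + 5.1% = 39.68%.

39.68%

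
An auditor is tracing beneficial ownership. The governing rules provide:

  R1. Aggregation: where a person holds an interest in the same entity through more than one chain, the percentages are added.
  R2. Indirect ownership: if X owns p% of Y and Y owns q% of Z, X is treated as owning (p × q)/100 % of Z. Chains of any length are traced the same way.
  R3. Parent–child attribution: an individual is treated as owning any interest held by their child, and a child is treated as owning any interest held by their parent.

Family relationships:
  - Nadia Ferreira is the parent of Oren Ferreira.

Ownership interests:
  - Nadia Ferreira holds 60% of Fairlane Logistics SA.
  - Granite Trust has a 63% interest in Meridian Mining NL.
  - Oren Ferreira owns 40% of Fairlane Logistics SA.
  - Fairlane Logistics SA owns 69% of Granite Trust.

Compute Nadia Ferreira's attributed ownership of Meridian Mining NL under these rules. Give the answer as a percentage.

By parent–child attribution (R3), Nadia Ferreira is treated as also owning Oren Ferreira's interest in Fairlane Logistics SA, giving 60% + 40% = 100%.
Chain via Fairlane Logistics SA → Granite Trust (R2): 100% × 69% × 63% = 43.47% of Meridian Mining NL.

43.47%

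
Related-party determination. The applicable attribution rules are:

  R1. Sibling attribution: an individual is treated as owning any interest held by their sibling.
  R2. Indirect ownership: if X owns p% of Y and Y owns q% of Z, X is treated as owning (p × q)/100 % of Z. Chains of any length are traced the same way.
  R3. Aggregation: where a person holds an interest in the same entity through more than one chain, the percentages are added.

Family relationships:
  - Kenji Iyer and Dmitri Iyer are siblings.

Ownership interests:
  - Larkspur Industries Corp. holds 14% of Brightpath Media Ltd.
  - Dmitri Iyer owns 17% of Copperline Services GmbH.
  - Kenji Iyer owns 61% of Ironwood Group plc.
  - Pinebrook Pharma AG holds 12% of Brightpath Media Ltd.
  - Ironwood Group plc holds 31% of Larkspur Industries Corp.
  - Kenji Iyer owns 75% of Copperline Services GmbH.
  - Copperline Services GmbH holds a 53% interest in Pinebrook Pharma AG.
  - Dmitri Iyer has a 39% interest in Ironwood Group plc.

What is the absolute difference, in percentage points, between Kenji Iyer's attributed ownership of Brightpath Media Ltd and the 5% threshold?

By sibling attribution (R1), Kenji Iyer is treated as also owning Dmitri Iyer's interest in Copperline Services GmbH, giving 75% + 17% = 92%.
By sibling attribution (R1), Kenji Iyer is treated as also owning Dmitri Iyer's interest in Ironwood Group plc, giving 61% + 39% = 100%.
Chain via Copperline Services GmbH → Pinebrook Pharma AG (R2): 92% × 53% × 12% = 5.8512% of Brightpath Media Ltd.
Chain via Ironwood Group plc → Larkspur Industries Corp. (R2): 100% × 31% × 14% = 4.34% of Brightpath Media Ltd.
Aggregating (R3): 5.8512% + 4.34% = 10.1912%.
10.1912% exceeds the 5% threshold by 5.1912 percentage points.

5.1912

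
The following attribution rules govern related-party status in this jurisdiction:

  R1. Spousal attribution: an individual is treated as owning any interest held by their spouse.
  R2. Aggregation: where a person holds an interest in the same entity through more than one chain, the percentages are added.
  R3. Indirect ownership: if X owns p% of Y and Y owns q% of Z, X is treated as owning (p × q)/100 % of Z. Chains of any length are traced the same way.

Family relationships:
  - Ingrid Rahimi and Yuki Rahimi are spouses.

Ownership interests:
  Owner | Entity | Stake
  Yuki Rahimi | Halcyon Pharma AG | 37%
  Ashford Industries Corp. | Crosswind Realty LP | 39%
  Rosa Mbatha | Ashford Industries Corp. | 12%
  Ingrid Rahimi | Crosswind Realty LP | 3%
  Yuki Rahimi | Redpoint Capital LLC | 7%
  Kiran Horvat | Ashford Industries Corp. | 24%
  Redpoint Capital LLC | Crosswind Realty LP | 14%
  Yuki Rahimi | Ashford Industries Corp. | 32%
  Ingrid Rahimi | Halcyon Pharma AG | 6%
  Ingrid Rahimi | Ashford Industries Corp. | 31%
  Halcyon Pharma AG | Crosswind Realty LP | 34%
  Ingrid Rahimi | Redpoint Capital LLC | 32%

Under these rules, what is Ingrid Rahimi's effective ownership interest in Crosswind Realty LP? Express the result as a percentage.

By spousal attribution (R1), Ingrid Rahimi is treated as also owning Yuki Rahimi's interest in Ashford Industries Corp, giving 31% + 32% = 63%.
By spousal attribution (R1), Ingrid Rahimi is treated as also owning Yuki Rahimi's interest in Redpoint Capital LLC, giving 32% + 7% = 39%.
By spousal attribution (R1), Ingrid Rahimi is treated as also owning Yuki Rahimi's interest in Halcyon Pharma AG, giving 6% + 37% = 43%.
Chain via Ashford Industries Corp. (R3): 63% × 39% = 24.57% of Crosswind Realty LP.
Chain via Redpoint Capital LLC (R3): 39% × 14% = 5.46% of Crosswind Realty LP.
Chain via Halcyon Pharma AG (R3): 43% × 34% = 14.62% of Crosswind Realty LP.
Direct interest in Crosswind Realty LP: 3%.
Aggregating (R2): 24.57% + 5.46% + 14.62% + 3% = 47.65%.

47.65%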